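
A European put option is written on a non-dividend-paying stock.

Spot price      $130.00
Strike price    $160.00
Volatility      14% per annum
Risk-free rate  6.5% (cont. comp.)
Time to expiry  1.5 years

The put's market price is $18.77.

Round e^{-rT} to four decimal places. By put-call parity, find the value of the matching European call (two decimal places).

$3.63

e^(−rT) = e^(−0.065·1.5) = 0.9071
Put-call parity: C − P = S − K·e^(−rT) = 130 − 160·0.9071 = 130 − 145.1360 = -15.1360
C = P + (C − P) = 18.77 + (-15.1360) = 3.6340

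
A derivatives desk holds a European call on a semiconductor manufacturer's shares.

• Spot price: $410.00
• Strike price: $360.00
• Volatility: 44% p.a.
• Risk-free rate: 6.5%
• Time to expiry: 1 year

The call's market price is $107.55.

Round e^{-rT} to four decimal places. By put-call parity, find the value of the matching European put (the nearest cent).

$34.91

exp(−rT) = exp(−0.065·1) = 0.9371
Put-call parity: C − P = S − K·e^(−rT) = 410 − 360·0.9371 = 410 − 337.3560 = 72.6440
P = C − (C − P) = 107.55 − (72.6440) = 34.9060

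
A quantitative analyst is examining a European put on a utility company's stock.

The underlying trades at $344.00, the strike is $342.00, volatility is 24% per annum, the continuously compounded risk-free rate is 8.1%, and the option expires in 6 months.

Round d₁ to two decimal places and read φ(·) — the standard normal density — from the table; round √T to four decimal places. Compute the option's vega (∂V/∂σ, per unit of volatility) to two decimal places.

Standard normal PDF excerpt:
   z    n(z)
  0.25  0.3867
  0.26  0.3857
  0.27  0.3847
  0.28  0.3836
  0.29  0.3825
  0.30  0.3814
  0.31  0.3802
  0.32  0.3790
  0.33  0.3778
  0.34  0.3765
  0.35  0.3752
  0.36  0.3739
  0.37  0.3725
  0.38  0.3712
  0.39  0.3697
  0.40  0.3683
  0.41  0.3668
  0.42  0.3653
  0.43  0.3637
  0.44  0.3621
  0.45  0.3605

90.95

σ√T = 0.24·√0.5 = 0.1697
d₁ = [ln(344/342) + (0.081 + 0.24²/2)·0.5] / 0.1697 = [0.0058 + 0.0549] / 0.1697 = 0.3579 which rounds to 0.36
√T = √0.5 = 0.7071
φ(d₁) = φ(0.36) = 0.3739
vega = S·φ(d₁)·√T = 344·0.3739·0.7071 = 90.9483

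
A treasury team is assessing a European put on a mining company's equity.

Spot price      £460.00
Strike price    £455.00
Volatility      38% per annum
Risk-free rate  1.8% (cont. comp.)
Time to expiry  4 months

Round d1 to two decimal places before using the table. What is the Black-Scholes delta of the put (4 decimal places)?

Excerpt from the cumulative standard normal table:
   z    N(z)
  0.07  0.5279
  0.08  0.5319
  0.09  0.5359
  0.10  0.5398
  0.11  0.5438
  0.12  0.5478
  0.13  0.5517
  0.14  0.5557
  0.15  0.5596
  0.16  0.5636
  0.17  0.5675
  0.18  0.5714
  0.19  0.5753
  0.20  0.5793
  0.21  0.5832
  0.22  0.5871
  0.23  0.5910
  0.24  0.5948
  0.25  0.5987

T = 0.3333;  σ√T = 0.2194
ln(S/K) + (r + σ²/2)T = ln(460/455) + (0.018 + 0.38²/2)·0.3333 = 0.0109 + 0.0301 = 0.0410
d₁ = 0.0410 / 0.2194 = 0.1869 which rounds to 0.19
N(d₁) = N(0.19) = 0.5753
Δ_put = N(d₁) − 1 = 0.5753 − 1 = -0.4247

-0.4247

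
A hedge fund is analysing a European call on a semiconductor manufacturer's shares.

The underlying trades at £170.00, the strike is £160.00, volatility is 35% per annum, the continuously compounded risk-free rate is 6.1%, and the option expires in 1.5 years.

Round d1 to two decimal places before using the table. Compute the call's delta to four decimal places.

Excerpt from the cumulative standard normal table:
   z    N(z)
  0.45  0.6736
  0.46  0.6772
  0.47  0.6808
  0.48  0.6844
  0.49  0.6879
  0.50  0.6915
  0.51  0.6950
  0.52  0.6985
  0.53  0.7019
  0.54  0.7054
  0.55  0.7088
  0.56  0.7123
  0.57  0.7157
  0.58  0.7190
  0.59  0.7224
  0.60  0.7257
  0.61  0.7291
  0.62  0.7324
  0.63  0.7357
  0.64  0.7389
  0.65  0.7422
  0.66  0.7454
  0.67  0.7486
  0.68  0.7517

σ√T = 0.35·√1.5 = 0.4287
d₁ = [ln(170/160) + (0.061 + 0.35²/2)·1.5] / 0.4287 = [0.0606 + 0.1834] / 0.4287 = 0.5692 which rounds to 0.57
N(d₁) = N(0.57) = 0.7157
Δ_call = N(d₁) = 0.7157

0.7157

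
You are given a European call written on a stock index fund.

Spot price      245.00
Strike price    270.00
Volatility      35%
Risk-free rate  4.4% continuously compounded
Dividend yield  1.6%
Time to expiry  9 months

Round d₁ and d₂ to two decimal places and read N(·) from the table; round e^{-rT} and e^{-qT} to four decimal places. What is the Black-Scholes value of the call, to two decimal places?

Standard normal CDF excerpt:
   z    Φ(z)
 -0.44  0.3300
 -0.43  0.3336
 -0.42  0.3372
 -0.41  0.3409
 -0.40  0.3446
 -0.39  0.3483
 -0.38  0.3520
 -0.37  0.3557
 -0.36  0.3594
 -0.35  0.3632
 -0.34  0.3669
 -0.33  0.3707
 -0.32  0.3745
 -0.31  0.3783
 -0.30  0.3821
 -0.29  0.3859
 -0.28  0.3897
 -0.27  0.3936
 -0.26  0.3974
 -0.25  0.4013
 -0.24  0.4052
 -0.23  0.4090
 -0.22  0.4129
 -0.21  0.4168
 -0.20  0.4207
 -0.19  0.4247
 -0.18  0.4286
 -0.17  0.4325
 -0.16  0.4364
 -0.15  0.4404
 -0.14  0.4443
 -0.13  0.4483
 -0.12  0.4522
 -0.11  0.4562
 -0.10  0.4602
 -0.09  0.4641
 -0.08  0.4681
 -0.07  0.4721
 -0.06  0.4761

σ√T = 0.35·√0.75 = 0.3031
d₁ = [ln(245/270) + (0.044 − 0.016 + ½·0.35²)·0.75] / (σ√T) = (-0.0972 + 0.0669) / 0.3031 = -0.0997 which rounds to -0.10
d₂ = -0.0997 − 0.3031 = -0.4028 which rounds to -0.40
exp(−qT) = exp(−0.016·0.75) = 0.9881;  exp(−rT) = exp(−0.044·0.75) = 0.9675
C = 245·0.9881·N(-0.10) − 270·0.9675·N(-0.40) = 245·0.9881·0.4602 − 270·0.9675·0.3446 = 111.4073 − 90.0181 = 21.3892

21.39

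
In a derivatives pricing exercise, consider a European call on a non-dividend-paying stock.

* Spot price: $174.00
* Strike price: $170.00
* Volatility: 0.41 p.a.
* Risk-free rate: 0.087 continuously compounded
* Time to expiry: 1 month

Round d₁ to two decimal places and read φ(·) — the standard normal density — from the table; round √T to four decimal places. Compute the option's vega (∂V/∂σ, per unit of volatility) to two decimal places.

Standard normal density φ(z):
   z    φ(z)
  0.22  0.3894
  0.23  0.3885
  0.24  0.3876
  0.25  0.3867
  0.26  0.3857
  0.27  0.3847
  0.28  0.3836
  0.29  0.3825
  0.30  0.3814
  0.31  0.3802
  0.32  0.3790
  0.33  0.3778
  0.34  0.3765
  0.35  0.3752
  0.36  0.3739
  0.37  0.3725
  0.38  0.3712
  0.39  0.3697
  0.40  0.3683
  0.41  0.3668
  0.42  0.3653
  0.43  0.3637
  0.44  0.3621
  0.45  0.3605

19.04

σ√T = 0.41·√0.08333 = 0.1184
d₁ = [ln(174/170) + (0.087 + ½·0.41²)·0.08333] / (σ√T) = (0.0233 + 0.0143) / 0.1184 = 0.3169 ⇒ 0.32
√T = √0.08333 = 0.2887
φ(d₁) = φ(0.32) = 0.3790
vega = S·φ(d₁)·√T = 174·0.3790·0.2887 = 19.0386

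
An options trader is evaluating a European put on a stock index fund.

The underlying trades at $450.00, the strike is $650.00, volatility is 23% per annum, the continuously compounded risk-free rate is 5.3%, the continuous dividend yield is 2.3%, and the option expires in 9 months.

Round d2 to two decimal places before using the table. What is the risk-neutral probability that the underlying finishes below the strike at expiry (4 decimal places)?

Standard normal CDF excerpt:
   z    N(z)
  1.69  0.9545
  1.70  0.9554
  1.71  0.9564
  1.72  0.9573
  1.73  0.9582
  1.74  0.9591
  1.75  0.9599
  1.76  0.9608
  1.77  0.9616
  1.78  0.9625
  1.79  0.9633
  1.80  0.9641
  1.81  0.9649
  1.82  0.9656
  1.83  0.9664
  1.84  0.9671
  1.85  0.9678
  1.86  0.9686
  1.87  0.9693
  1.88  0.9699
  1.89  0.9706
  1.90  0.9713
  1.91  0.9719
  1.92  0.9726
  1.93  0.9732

0.9664

σ√T = 0.23 × 0.8660 = 0.1992
d₁ = [ln(450/650) + (0.053 − 0.023 + 0.23²/2)·0.75] / 0.1992 = [-0.3677 + 0.0423] / 0.1992 = -1.6336 ≈ -1.63
d₂ = d₁ − σ√T = -1.6336 − 0.1992 = -1.8328 ≈ -1.83
Pr(exercise) under Q = N(−d₂) = N(1.83) = 0.9664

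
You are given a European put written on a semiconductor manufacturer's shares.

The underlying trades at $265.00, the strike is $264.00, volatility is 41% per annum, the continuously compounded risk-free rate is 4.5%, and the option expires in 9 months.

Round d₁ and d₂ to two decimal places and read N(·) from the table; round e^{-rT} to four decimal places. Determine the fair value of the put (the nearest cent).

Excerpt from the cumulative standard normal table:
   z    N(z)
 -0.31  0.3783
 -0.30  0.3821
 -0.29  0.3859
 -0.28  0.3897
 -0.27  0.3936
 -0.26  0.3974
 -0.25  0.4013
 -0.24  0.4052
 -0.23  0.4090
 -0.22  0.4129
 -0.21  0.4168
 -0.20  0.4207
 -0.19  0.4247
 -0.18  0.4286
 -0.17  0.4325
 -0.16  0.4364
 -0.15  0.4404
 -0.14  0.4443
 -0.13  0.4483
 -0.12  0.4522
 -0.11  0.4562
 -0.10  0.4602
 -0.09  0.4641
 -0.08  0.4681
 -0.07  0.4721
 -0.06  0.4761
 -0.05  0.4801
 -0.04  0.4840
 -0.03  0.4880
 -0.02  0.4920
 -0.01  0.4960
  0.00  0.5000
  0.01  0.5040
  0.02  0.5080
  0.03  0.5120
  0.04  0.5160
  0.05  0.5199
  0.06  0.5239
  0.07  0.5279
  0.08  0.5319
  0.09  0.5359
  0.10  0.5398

$31.47

σ√T = 0.41 × 0.8660 = 0.3551
d₁ = [ln(265/264) + (0.045 + 0.41²/2)·0.75] / 0.3551 = [0.0038 + 0.0968] / 0.3551 = 0.2832 which rounds to 0.28
d₂ = d₁ − σ√T = 0.2832 − 0.3551 = -0.0718 which rounds to -0.07
e^(−rT) = e^(−0.045·0.75) = 0.9668
P = 264·0.9668·N(0.07) − 265·N(-0.28) = 264·0.9668·0.5279 − 265·0.3897 = 134.7387 − 103.2705 = 31.4682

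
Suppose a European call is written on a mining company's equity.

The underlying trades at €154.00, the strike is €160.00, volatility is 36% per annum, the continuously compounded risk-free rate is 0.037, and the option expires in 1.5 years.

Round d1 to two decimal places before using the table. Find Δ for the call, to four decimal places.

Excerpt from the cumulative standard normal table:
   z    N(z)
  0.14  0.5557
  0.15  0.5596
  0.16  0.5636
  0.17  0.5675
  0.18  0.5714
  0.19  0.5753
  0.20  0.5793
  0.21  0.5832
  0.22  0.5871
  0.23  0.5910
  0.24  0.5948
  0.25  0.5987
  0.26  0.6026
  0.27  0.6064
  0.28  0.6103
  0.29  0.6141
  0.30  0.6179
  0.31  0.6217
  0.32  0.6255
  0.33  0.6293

σ√T = 0.36·√1.5 = 0.4409
d₁ = [ln(154/160) + (0.037 + 0.36²/2)·1.5] / 0.4409 = [-0.0382 + 0.1527] / 0.4409 = 0.2596 ≈ 0.26
N(d₁) = N(0.26) = 0.6026
Δ_call = N(d₁) = 0.6026

0.6026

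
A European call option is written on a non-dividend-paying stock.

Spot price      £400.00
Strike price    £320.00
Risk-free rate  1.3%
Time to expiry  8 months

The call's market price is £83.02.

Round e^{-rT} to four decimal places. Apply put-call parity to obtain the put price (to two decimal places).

£0.27

e^(−rT) = e^(−0.013·0.6667) = 0.9914
Put-call parity: C − P = S − K·e^(−rT) = 400 − 320·0.9914 = 400 − 317.2480 = 82.7520
P = C − (C − P) = 83.02 − (82.7520) = 0.2680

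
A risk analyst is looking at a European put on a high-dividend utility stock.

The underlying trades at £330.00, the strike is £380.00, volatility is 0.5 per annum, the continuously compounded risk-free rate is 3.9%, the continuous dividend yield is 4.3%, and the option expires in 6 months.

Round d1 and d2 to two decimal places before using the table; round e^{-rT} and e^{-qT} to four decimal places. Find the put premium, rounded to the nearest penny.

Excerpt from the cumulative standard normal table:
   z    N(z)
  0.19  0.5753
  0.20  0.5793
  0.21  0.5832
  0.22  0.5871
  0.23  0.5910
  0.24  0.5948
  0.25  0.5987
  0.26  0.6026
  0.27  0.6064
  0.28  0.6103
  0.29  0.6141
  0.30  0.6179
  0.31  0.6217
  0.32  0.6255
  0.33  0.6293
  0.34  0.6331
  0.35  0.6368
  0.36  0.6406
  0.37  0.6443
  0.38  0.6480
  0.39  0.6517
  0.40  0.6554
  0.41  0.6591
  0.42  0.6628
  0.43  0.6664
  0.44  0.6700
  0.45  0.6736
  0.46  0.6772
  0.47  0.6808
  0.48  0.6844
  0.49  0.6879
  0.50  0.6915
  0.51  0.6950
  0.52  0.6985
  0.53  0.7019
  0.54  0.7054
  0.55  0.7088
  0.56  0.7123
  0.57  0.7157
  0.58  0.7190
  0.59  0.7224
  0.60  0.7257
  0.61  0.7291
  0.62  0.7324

σ√T = 0.5·√0.5 = 0.3536
ln(S/K) + (r − q + σ²/2)T = ln(330/380) + (0.039 − 0.043 + 0.5²/2)·0.5 = -0.1411 + 0.0605 = -0.0806
d₁ = -0.0806 / 0.3536 = -0.2279 which rounds to -0.23
d₂ = d₁ − σ√T = -0.2279 − 0.3536 = -0.5815 which rounds to -0.58
e^(−qT) = e^(−0.043·0.5) = 0.9787;  e^(−rT) = e^(−0.039·0.5) = 0.9807
N(−d₂) = N(0.58) = 0.7190;  N(−d₁) = N(0.23) = 0.5910
P = 380·0.9807·0.7190 − 330·0.9787·0.5910 = 267.9469 − 190.8759 = 77.0710

£77.07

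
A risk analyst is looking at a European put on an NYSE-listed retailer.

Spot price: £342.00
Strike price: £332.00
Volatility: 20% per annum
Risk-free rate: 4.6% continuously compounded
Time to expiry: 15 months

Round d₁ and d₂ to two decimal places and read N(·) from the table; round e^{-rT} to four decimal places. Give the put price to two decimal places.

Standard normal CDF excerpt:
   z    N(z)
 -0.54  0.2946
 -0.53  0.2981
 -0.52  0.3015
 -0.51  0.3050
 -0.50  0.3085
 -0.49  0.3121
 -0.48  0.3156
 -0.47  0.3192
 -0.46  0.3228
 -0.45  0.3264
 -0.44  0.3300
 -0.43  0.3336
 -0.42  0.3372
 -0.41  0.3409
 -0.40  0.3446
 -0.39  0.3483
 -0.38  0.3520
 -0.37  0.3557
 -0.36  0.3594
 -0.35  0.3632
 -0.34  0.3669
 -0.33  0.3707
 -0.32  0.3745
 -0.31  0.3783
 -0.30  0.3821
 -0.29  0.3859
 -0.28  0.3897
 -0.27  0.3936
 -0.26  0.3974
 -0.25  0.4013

σ√T = 0.2 × 1.1180 = 0.2236
d₁ = [ln(342/332) + (0.046 + 0.2²/2)·1.25] / 0.2236 = [0.0297 + 0.0825] / 0.2236 = 0.5017 ≈ 0.50
d₂ = d₁ − σ√T = 0.5017 − 0.2236 = 0.2781 ≈ 0.28
e^(−rT) = e^(−0.046·1.25) = 0.9441
N(−d₂) = N(-0.28) = 0.3897;  N(−d₁) = N(-0.50) = 0.3085
P = 332·0.9441·0.3897 − 342·0.3085 = 122.1480 − 105.5070 = 16.6410

£16.64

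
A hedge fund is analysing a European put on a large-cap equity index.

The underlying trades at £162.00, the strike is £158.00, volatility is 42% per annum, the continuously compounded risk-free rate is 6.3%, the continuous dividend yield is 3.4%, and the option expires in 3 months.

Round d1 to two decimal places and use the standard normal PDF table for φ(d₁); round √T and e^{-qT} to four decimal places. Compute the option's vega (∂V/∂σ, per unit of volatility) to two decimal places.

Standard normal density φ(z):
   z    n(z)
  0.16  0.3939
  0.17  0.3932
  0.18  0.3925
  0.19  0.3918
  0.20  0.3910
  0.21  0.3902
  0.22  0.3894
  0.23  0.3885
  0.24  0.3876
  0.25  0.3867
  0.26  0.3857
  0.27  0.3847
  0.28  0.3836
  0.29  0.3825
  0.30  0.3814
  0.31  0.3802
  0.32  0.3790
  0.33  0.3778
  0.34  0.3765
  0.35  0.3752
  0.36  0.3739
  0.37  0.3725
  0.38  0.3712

σ√T = 0.42 × 0.5000 = 0.2100
ln(S/K) + (r − q + σ²/2)T = ln(162/158) + (0.063 − 0.034 + 0.42²/2)·0.25 = 0.0250 + 0.0293 = 0.0543
d₁ = 0.0543 / 0.2100 = 0.2586 ⇒ 0.26
√T = √0.25 = 0.5000
φ(d₁) = φ(0.26) = 0.3857
e^(−qT) = e^(−0.034·0.25) = 0.9915
vega = S·e^(−qT)·φ(d₁)·√T = 162·0.9915·0.3857·0.5000 = 30.9761

30.98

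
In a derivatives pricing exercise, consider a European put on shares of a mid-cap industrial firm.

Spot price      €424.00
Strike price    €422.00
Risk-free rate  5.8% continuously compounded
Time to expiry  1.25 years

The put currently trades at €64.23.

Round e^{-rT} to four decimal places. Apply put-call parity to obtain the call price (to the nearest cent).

exp(−rT) = exp(−0.058·1.25) = 0.9301
Put-call parity: C − P = S − K·e^(−rT) = 424 − 422·0.9301 = 424 − 392.5022 = 31.4978
C = P + (C − P) = 64.23 + (31.4978) = 95.7278

€95.73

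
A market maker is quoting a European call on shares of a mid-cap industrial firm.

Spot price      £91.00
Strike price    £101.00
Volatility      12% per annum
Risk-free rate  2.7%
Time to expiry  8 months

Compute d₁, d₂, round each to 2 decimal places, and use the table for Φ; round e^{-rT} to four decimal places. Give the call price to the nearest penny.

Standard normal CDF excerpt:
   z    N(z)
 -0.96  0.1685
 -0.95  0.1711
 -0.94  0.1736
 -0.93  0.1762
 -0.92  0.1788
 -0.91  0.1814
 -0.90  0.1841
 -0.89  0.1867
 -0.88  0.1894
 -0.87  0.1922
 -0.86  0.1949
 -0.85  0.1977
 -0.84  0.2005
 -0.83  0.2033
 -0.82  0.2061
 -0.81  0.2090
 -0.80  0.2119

£1.02

T = 0.6667;  σ√T = 0.0980
d₁ = [ln(91/101) + (0.027 + 0.12²/2)·0.6667] / 0.0980 = [-0.1043 + 0.0228] / 0.0980 = -0.8314 which rounds to -0.83
d₂ = d₁ − σ√T = -0.8314 − 0.0980 = -0.9294 which rounds to -0.93
e^(−rT) = e^(−0.027·0.6667) = 0.9822
N(d₁) = N(-0.83) = 0.2033;  N(d₂) = N(-0.93) = 0.1762
C = 91·0.2033 − 101·0.9822·0.1762 = 18.5003 − 17.4794 = 1.0209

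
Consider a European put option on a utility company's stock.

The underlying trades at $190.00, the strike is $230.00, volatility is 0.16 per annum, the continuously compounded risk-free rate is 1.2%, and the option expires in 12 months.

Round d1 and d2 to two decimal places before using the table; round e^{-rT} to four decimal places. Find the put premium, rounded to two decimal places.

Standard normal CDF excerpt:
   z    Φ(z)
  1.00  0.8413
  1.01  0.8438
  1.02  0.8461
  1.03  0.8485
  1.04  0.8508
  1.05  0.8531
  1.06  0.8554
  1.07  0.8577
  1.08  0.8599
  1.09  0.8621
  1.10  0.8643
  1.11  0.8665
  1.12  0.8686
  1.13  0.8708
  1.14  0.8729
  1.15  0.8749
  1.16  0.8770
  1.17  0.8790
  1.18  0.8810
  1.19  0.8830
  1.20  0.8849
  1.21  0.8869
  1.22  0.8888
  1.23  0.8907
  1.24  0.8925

$39.45

σ√T = 0.16·√1 = 0.1600
d₁ = [ln(190/230) + (0.012 + 0.16²/2)·1] / 0.1600 = [-0.1911 + 0.0248] / 0.1600 = -1.0391 ≈ -1.04
d₂ = d₁ − σ√T = -1.0391 − 0.1600 = -1.1991 ≈ -1.20
exp(−rT) = exp(−0.012·1) = 0.9881
N(−d₂) = N(1.20) = 0.8849;  N(−d₁) = N(1.04) = 0.8508
P = 230·0.9881·0.8849 − 190·0.8508 = 201.1050 − 161.6520 = 39.4530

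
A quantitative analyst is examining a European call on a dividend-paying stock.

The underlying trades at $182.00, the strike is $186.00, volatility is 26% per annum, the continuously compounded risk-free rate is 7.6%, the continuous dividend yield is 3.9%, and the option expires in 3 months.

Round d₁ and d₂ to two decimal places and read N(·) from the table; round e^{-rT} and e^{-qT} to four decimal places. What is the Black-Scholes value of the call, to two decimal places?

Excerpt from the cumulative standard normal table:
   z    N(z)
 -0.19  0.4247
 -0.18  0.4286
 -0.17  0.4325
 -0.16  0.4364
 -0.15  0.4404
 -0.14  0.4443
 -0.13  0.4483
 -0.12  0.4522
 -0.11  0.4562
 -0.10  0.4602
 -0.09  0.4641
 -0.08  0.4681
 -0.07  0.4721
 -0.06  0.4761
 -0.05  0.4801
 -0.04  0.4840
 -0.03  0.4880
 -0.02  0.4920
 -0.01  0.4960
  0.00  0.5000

T = 0.25;  σ√T = 0.1300
d₁ = [ln(182/186) + (0.076 − 0.039 + 0.26²/2)·0.25] / 0.1300 = [-0.0217 + 0.0177] / 0.1300 = -0.0311 → -0.03
d₂ = d₁ − σ√T = -0.0311 − 0.1300 = -0.1611 → -0.16
exp(−qT) = exp(−0.039·0.25) = 0.9903;  exp(−rT) = exp(−0.076·0.25) = 0.9812
N(d₁) = N(-0.03) = 0.4880;  N(d₂) = N(-0.16) = 0.4364
C = 182·0.9903·0.4880 − 186·0.9812·0.4364 = 87.9545 − 79.6444 = 8.3101

$8.31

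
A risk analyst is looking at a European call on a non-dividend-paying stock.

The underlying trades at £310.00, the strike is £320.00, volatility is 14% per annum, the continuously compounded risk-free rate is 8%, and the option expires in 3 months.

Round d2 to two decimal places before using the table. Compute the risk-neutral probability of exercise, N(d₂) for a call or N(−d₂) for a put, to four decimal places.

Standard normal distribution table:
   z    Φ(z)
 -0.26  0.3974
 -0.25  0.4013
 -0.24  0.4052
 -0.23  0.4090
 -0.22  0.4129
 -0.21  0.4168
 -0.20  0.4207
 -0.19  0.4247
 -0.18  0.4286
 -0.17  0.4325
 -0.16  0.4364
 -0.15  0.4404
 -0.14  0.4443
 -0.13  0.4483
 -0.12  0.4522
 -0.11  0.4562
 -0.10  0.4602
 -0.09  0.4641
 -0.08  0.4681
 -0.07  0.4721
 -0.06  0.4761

0.4207

T = 0.25;  σ√T = 0.0700
d₁ = [ln(310/320) + (0.08 + 0.14²/2)·0.25] / 0.0700 = [-0.0317 + 0.0225] / 0.0700 = -0.1328 which rounds to -0.13
d₂ = d₁ − σ√T = -0.1328 − 0.0700 = -0.2028 which rounds to -0.20
Risk-neutral Pr[S_T > K] = N(d₂) = N(-0.20) = 0.4207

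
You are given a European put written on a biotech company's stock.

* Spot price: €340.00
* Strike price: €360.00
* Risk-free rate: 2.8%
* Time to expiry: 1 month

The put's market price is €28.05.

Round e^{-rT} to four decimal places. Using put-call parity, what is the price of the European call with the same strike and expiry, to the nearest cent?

e^(−rT) = e^(−0.028·0.08333) = 0.9977
Put-call parity: C − P = S − K·e^(−rT) = 340 − 360·0.9977 = 340 − 359.1720 = -19.1720
C = P + (C − P) = 28.05 + (-19.1720) = 8.8780

€8.88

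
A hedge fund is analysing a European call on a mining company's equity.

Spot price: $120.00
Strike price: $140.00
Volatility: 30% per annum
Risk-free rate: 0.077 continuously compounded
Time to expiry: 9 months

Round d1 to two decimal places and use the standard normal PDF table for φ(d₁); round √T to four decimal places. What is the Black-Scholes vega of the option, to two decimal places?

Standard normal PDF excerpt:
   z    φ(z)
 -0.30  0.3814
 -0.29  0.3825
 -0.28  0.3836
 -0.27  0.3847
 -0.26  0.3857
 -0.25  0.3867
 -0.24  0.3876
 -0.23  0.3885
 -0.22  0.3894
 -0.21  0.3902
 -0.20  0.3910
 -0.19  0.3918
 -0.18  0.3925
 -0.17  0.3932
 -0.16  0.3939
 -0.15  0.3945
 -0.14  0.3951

T = 0.75;  σ√T = 0.2598
d₁ = [ln(120/140) + (0.077 + 0.3²/2)·0.75] / 0.2598 = [-0.1542 + 0.0915] / 0.2598 = -0.2411 → -0.24
√T = √0.75 = 0.8660
φ(d₁) = φ(-0.24) = 0.3876
vega = S·φ(d₁)·√T = 120·0.3876·0.8660 = 40.2794

40.28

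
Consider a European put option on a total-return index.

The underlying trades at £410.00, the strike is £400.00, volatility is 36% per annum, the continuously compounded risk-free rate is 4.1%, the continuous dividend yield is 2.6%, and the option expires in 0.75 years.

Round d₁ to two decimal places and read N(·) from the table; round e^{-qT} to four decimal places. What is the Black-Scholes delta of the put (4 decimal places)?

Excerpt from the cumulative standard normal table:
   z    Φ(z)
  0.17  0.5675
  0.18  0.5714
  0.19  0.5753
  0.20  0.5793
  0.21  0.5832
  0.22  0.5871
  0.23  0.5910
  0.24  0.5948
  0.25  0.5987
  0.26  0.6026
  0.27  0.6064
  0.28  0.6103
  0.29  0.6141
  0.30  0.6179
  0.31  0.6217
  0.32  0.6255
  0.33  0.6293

T = 0.75;  σ√T = 0.3118
d₁ = [ln(410/400) + (0.041 − 0.026 + 0.36²/2)·0.75] / 0.3118 = [0.0247 + 0.0599] / 0.3118 = 0.2712 ≈ 0.27
N(d₁) = N(0.27) = 0.6064
Δ_put = exp(−qT)·(N(d₁) − 1) = 0.9807·(0.6064 − 1) = -0.3860

-0.3860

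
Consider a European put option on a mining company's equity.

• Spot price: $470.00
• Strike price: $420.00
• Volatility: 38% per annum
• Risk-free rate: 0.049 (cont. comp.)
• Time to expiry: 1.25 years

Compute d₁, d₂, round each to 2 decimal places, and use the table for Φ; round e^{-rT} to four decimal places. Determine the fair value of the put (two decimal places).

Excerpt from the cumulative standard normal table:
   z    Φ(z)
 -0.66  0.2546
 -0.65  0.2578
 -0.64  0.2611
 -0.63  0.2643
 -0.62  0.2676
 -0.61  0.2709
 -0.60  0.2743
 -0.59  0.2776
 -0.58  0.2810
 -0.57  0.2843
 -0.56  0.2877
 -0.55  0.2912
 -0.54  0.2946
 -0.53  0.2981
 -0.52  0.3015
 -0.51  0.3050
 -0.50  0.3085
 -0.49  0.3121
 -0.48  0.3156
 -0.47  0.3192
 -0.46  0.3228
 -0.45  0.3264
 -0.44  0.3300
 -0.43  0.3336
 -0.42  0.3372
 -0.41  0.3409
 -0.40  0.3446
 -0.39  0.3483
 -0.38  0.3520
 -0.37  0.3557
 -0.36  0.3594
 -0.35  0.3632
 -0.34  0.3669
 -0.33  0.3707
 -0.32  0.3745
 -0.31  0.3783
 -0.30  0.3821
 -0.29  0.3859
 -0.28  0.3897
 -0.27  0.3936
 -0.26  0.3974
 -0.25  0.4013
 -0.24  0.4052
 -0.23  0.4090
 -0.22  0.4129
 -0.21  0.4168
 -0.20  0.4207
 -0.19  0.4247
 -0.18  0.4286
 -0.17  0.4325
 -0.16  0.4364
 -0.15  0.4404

σ√T = 0.38 × 1.1180 = 0.4249
d₁ = [ln(470/420) + (0.049 + 0.38²/2)·1.25] / 0.4249 = [0.1125 + 0.1515] / 0.4249 = 0.6213 which rounds to 0.62
d₂ = d₁ − σ√T = 0.6213 − 0.4249 = 0.1965 which rounds to 0.20
exp(−rT) = exp(−0.049·1.25) = 0.9406
P = 420·0.9406·N(-0.20) − 470·N(-0.62) = 420·0.9406·0.4207 − 470·0.2676 = 166.1984 − 125.7720 = 40.4264

$40.43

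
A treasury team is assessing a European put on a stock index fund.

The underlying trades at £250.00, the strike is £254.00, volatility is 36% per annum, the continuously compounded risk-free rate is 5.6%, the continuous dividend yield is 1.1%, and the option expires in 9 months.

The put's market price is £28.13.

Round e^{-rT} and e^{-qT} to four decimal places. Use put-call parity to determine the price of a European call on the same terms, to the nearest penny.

exp(−qT) = exp(−0.011·0.75) = 0.9918;  exp(−rT) = exp(−0.056·0.75) = 0.9589
Put-call parity: C − P = S·e^(−qT) − K·e^(−rT) = 250·0.9918 − 254·0.9589 = 247.9500 − 243.5606 = 4.3894
C = P + (C − P) = 28.13 + (4.3894) = 32.5194

£32.52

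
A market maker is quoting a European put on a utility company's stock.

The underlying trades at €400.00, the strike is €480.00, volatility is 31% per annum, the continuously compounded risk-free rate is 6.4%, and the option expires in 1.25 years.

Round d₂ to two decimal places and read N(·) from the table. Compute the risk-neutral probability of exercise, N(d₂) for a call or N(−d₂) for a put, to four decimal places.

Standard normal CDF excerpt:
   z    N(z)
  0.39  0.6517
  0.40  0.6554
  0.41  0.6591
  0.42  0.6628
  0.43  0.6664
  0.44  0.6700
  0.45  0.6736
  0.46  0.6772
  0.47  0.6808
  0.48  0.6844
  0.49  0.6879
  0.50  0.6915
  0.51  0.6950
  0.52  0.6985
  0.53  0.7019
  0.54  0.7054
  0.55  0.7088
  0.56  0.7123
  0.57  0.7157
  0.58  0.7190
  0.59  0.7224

0.6808

T = 1.25;  σ√T = 0.3466
d₁ = [ln(400/480) + (0.064 + ½·0.31²)·1.25] / (σ√T) = (-0.1823 + 0.1401) / 0.3466 = -0.1219 ≈ -0.12
d₂ = -0.1219 − 0.3466 = -0.4685 ≈ -0.47
Pr(exercise) under Q = N(−d₂) = N(0.47) = 0.6808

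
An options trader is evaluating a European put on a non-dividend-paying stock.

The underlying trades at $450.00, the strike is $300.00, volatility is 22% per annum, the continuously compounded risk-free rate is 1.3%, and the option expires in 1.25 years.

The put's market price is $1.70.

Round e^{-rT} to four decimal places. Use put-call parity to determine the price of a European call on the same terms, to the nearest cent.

exp(−rT) = exp(−0.013·1.25) = 0.9839
Put-call parity: C − P = S − K·e^(−rT) = 450 − 300·0.9839 = 450 − 295.1700 = 154.8300
C = P + (C − P) = 1.70 + (154.8300) = 156.5300

$156.53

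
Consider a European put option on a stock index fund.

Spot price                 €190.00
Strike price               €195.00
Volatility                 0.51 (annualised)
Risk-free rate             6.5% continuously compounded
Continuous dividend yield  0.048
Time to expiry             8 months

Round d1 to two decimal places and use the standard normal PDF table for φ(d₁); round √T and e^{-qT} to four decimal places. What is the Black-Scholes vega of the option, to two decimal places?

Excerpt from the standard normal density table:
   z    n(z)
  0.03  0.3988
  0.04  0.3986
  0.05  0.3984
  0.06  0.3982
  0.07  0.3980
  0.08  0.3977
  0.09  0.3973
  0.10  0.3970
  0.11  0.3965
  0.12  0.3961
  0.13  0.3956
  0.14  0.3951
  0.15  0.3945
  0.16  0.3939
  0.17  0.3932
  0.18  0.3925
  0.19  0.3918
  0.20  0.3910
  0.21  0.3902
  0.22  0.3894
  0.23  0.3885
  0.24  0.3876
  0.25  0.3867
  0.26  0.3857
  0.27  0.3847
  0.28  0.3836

59.08

T = 0.6667;  σ√T = 0.4164
d₁ = [ln(190/195) + (0.065 − 0.048 + 0.51²/2)·0.6667] / 0.4164 = [-0.0260 + 0.0980] / 0.4164 = 0.1730 which rounds to 0.17
√T = √0.6667 = 0.8165
φ(d₁) = φ(0.17) = 0.3932
e^(−qT) = e^(−0.048·0.6667) = 0.9685
vega = S·e^(−qT)·φ(d₁)·√T = 190·0.9685·0.3932·0.8165 = 59.0776
(Vega is the same for a European call and put with the same parameters.)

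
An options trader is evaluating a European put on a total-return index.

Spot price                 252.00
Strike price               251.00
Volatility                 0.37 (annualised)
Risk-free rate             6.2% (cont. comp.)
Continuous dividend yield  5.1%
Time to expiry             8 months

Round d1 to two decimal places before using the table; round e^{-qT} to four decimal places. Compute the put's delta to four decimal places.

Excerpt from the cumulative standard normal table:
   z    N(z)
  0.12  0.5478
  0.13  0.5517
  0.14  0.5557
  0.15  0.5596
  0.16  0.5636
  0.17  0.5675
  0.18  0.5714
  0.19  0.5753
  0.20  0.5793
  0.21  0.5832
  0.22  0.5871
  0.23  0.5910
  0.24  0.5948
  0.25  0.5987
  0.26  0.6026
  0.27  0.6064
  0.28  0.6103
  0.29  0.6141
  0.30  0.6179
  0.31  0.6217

-0.4105

σ√T = 0.37·√0.6667 = 0.3021
d₁ = [ln(252/251) + (0.062 − 0.051 + 0.37²/2)·0.6667] / 0.3021 = [0.0040 + 0.0530] / 0.3021 = 0.1885 ⇒ 0.19
N(d₁) = N(0.19) = 0.5753
Δ_put = e^(−qT)·(N(d₁) − 1) = 0.9666·(0.5753 − 1) = -0.4105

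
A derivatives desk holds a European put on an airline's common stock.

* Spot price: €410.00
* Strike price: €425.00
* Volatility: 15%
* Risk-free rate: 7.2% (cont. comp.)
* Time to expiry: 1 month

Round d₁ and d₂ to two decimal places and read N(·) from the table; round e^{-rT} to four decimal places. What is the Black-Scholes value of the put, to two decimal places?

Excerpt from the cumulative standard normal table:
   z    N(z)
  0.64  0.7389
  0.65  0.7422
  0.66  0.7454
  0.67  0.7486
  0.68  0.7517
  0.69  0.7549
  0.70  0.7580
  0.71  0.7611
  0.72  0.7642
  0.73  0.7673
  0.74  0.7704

T = 0.08333;  σ√T = 0.0433
d₁ = [ln(410/425) + (0.072 + 0.15²/2)·0.08333] / 0.0433 = [-0.0359 + 0.0069] / 0.0433 = -0.6696 → -0.67
d₂ = d₁ − σ√T = -0.6696 − 0.0433 = -0.7129 → -0.71
exp(−rT) = exp(−0.072·0.08333) = 0.9940
N(−d₂) = N(0.71) = 0.7611;  N(−d₁) = N(0.67) = 0.7486
P = 425·0.9940·0.7611 − 410·0.7486 = 321.5267 − 306.9260 = 14.6007

€14.60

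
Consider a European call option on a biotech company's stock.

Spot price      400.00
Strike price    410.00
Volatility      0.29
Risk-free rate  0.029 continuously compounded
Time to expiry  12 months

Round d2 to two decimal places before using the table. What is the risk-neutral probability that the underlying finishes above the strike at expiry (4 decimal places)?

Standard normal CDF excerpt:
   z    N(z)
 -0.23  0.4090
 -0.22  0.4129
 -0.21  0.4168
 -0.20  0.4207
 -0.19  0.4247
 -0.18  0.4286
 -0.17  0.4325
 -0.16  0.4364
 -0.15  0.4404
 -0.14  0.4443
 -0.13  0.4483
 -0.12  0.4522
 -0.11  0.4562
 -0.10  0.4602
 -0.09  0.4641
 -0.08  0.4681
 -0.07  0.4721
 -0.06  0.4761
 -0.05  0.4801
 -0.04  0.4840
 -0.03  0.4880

0.4483

T = 1;  σ√T = 0.2900
ln(S/K) + (r + σ²/2)T = ln(400/410) + (0.029 + 0.29²/2)·1 = -0.0247 + 0.0711 = 0.0464
d₁ = 0.0464 / 0.2900 = 0.1599 which rounds to 0.16
d₂ = d₁ − σ√T = 0.1599 − 0.2900 = -0.1301 which rounds to -0.13
Risk-neutral Pr[S_T > K] = N(d₂) = N(-0.13) = 0.4483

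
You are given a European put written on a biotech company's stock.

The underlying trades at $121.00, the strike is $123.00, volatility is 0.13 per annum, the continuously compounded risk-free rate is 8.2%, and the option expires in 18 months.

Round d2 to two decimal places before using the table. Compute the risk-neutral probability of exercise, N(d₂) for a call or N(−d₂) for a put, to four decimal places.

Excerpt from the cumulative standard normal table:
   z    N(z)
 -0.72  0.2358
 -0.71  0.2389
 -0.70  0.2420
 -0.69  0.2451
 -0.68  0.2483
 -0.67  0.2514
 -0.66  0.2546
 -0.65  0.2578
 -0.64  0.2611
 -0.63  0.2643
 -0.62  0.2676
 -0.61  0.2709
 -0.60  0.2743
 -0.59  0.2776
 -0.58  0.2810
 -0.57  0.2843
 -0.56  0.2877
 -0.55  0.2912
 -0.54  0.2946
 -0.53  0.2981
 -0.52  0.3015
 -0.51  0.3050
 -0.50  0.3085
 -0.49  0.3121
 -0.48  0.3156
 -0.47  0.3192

0.2776

σ√T = 0.13 × 1.2247 = 0.1592
d₁ = [ln(121/123) + (0.082 + 0.13²/2)·1.5] / 0.1592 = [-0.0164 + 0.1357] / 0.1592 = 0.7492 → 0.75
d₂ = d₁ − σ√T = 0.7492 − 0.1592 = 0.5900 → 0.59
Pr(exercise) under Q = N(−d₂) = N(-0.59) = 0.2776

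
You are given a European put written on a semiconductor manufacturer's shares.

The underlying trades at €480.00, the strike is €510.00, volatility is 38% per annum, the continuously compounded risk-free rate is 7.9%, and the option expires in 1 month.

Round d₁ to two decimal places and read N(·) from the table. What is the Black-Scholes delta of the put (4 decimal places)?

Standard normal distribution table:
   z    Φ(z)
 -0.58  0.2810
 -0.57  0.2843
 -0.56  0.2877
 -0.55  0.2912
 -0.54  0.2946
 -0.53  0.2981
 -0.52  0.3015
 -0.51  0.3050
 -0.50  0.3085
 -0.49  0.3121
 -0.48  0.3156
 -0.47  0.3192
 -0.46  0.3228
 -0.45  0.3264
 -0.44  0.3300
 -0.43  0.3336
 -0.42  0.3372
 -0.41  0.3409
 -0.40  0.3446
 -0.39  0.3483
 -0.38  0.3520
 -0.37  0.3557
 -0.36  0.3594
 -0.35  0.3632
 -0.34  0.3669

σ√T = 0.38·√0.08333 = 0.1097
d₁ = [ln(480/510) + (0.079 + 0.38²/2)·0.08333] / 0.1097 = [-0.0606 + 0.0126] / 0.1097 = -0.4378 → -0.44
N(d₁) = N(-0.44) = 0.3300
Δ_put = N(d₁) − 1 = 0.3300 − 1 = -0.6700

-0.6700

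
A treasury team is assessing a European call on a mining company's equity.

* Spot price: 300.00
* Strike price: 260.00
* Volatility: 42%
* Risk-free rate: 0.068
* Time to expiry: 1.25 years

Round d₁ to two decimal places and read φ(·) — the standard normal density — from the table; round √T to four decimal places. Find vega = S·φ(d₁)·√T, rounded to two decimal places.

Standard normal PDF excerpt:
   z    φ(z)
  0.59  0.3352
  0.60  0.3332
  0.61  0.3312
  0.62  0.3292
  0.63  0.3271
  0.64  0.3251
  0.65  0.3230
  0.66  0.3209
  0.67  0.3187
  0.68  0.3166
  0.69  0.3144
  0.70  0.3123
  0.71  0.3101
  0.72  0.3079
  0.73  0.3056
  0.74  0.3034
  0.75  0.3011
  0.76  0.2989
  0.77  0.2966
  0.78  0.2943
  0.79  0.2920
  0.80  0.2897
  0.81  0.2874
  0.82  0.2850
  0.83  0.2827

σ√T = 0.42·√1.25 = 0.4696
d₁ = [ln(300/260) + (0.068 + 0.42²/2)·1.25] / 0.4696 = [0.1431 + 0.1953] / 0.4696 = 0.7205 ⇒ 0.72
√T = √1.25 = 1.1180
φ(d₁) = φ(0.72) = 0.3079
vega = S·φ(d₁)·√T = 300·0.3079·1.1180 = 103.2697
(The put has the same vega.)

103.27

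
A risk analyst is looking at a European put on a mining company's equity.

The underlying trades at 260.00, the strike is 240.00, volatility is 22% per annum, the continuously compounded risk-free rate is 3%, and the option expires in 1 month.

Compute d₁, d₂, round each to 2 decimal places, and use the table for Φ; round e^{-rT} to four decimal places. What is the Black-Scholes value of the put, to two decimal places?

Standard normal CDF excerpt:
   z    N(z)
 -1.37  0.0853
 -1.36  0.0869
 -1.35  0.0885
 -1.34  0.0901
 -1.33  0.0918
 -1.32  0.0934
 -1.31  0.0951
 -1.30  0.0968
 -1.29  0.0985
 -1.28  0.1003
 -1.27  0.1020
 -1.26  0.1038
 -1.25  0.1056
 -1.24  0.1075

0.55

σ√T = 0.22·√0.08333 = 0.0635
d₁ = [ln(260/240) + (0.03 + ½·0.22²)·0.08333] / (σ√T) = (0.0800 + 0.0045) / 0.0635 = 1.3315 which rounds to 1.33
d₂ = 1.3315 − 0.0635 = 1.2680 which rounds to 1.27
exp(−rT) = exp(−0.03·0.08333) = 0.9975
N(−d₂) = N(-1.27) = 0.1020;  N(−d₁) = N(-1.33) = 0.0918
P = 240·0.9975·0.1020 − 260·0.0918 = 24.4188 − 23.8680 = 0.5508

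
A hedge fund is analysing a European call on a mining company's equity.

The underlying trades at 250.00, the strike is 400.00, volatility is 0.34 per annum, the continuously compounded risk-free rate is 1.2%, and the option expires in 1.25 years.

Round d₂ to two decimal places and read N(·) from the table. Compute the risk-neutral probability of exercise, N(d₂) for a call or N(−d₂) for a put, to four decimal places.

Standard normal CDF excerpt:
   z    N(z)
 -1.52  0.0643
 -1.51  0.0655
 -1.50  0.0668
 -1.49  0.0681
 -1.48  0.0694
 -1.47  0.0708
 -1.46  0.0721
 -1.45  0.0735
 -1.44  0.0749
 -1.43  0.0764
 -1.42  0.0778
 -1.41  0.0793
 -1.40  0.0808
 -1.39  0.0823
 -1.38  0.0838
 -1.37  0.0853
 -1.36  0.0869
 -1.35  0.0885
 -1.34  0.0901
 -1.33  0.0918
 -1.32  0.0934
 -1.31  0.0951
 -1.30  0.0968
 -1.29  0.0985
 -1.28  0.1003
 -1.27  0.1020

0.0823

T = 1.25;  σ√T = 0.3801
d₁ = [ln(250/400) + (0.012 + 0.34²/2)·1.25] / 0.3801 = [-0.4700 + 0.0873] / 0.3801 = -1.0069 which rounds to -1.01
d₂ = d₁ − σ√T = -1.0069 − 0.3801 = -1.3870 which rounds to -1.39
Pr(exercise) under Q = N(d₂) = 0.0823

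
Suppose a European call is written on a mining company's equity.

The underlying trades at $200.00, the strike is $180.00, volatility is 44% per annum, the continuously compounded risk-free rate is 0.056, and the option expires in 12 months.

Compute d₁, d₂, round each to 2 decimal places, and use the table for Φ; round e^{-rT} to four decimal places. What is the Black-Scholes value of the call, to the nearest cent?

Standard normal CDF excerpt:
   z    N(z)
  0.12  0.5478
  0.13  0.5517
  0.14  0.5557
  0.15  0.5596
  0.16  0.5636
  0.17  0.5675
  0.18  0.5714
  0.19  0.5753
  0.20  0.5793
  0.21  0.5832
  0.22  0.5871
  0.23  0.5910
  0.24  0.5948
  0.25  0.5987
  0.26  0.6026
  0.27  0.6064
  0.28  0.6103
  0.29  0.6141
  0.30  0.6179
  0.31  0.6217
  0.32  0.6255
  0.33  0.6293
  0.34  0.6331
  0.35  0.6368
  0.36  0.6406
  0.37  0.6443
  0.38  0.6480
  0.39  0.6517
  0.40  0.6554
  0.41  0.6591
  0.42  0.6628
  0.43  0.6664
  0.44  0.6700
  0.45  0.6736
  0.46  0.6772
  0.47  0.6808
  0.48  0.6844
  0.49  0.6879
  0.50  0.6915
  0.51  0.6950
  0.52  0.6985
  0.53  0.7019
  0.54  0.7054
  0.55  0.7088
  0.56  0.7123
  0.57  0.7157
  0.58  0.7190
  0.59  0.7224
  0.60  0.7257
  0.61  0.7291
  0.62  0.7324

$49.24

σ√T = 0.44·√1 = 0.4400
d₁ = [ln(200/180) + (0.056 + 0.44²/2)·1] / 0.4400 = [0.1054 + 0.1528] / 0.4400 = 0.5867 ⇒ 0.59
d₂ = d₁ − σ√T = 0.5867 − 0.4400 = 0.1467 ⇒ 0.15
e^(−rT) = e^(−0.056·1) = 0.9455
N(d₁) = N(0.59) = 0.7224;  N(d₂) = N(0.15) = 0.5596
C = 200·0.7224 − 180·0.9455·0.5596 = 144.4800 − 95.2383 = 49.2417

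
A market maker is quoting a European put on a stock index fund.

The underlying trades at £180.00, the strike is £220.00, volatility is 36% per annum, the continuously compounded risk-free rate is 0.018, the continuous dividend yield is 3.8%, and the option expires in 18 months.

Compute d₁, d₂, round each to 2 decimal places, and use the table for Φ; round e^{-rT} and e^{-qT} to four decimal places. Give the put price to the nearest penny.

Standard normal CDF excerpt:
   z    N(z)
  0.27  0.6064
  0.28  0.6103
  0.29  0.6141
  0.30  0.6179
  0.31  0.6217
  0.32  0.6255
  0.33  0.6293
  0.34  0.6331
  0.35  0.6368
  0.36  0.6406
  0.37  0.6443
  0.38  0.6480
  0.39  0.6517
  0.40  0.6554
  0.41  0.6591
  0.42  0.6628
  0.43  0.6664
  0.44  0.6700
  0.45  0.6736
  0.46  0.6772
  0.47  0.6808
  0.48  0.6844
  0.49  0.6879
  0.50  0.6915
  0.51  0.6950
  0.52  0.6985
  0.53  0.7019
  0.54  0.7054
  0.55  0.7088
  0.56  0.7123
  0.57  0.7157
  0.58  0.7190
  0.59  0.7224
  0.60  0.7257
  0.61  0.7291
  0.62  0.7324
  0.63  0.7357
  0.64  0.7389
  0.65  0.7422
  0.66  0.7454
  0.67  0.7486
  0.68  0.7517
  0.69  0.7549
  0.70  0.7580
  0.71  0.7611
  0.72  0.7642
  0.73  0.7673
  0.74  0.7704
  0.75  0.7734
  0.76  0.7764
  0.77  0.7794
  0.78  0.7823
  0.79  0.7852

£59.92

σ√T = 0.36·√1.5 = 0.4409
d₁ = [ln(180/220) + (0.018 − 0.038 + 0.36²/2)·1.5] / 0.4409 = [-0.2007 + 0.0672] / 0.4409 = -0.3027 ⇒ -0.30
d₂ = d₁ − σ√T = -0.3027 − 0.4409 = -0.7436 ⇒ -0.74
e^(−qT) = e^(−0.038·1.5) = 0.9446;  e^(−rT) = e^(−0.018·1.5) = 0.9734
N(−d₂) = N(0.74) = 0.7704;  N(−d₁) = N(0.30) = 0.6179
P = 220·0.9734·0.7704 − 180·0.9446·0.6179 = 164.9796 − 105.0603 = 59.9193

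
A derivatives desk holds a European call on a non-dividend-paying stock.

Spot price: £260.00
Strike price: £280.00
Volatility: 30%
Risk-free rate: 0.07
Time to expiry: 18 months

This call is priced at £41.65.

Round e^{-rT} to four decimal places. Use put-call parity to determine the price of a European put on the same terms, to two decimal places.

exp(−rT) = exp(−0.07·1.5) = 0.9003
Put-call parity: C − P = S − K·e^(−rT) = 260 − 280·0.9003 = 260 − 252.0840 = 7.9160
P = C − (C − P) = 41.65 − (7.9160) = 33.7340

£33.73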